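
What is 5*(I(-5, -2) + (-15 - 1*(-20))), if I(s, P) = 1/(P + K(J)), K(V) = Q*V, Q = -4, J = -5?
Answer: 455/18 ≈ 25.278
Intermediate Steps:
K(V) = -4*V
I(s, P) = 1/(20 + P) (I(s, P) = 1/(P - 4*(-5)) = 1/(P + 20) = 1/(20 + P))
5*(I(-5, -2) + (-15 - 1*(-20))) = 5*(1/(20 - 2) + (-15 - 1*(-20))) = 5*(1/18 + (-15 + 20)) = 5*(1/18 + 5) = 5*(91/18) = 455/18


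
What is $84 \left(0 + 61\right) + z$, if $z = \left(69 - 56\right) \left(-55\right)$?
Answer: $4409$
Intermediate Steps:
$z = -715$ ($z = 13 \left(-55\right) = -715$)
$84 \left(0 + 61\right) + z = 84 \left(0 + 61\right) - 715 = 84 \cdot 61 - 715 = 5124 - 715 = 4409$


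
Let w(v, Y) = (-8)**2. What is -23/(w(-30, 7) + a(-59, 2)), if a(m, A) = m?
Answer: -23/5 ≈ -4.6000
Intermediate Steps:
w(v, Y) = 64
-23/(w(-30, 7) + a(-59, 2)) = -23/(64 - 59) = -23/5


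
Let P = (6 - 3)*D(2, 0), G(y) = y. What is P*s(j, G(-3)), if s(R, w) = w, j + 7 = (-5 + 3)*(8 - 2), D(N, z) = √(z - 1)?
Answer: -9*I ≈ -9.0*I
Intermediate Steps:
D(N, z) = √(-1 + z)
j = -19 (j = -7 + (-5 + 3)*(8 - 2) = -7 - 2*6 = -7 - 12 = -19)
P = 3*I (P = (6 - 3)*√(-1 + 0) = 3*√(-1) = 3*I ≈ 3.0*I)
P*s(j, G(-3)) = (3*I)*(-3) = -9*I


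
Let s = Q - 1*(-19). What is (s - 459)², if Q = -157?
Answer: 356409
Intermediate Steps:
s = -138 (s = -157 - 1*(-19) = -157 + 19 = -138)
(s - 459)² = (-138 - 459)² = (-597)² = 356409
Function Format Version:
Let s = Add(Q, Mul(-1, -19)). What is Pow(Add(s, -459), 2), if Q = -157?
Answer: 356409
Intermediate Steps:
s = -138 (s = Add(-157, Mul(-1, -19)) = Add(-157, 19) = -138)
Pow(Add(s, -459), 2) = Pow(Add(-138, -459), 2) = Pow(-597, 2) = 356409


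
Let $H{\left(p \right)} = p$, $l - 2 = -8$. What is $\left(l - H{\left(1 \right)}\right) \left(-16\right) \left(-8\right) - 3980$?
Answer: $-4876$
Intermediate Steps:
$l = -6$ ($l = 2 - 8 = -6$)
$\left(l - H{\left(1 \right)}\right) \left(-16\right) \left(-8\right) - 3980 = \left(-6 - 1\right) \left(-16\right) \left(-8\right) - 3980 = \left(-7\right) \left(-16\right) \left(-8\right) - 3980 = 112 \left(-8\right) - 3980 = -896 - 3980 = -4876$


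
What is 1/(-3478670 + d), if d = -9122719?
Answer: -1/12601389 ≈ -7.9356e-8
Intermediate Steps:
1/(-3478670 + d) = 1/(-3478670 - 9122719) = 1/(-12601389) = -1/12601389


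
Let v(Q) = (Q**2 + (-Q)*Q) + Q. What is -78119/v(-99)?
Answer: 78119/99 ≈ 789.08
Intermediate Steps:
v(Q) = Q (v(Q) = (Q**2 - Q**2) + Q = 0 + Q = Q)
-78119/v(-99) = -78119/(-99) = -78119*(-1/99) = 78119/99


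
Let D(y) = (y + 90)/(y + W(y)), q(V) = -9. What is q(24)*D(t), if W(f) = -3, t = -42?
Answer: 48/5 ≈ 9.6000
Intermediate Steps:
D(y) = (90 + y)/(-3 + y) (D(y) = (y + 90)/(y - 3) = (90 + y)/(-3 + y))
q(24)*D(t) = -9*(90 - 42)/(-3 - 42) = -9*48/(-45) = -(-1)*48/5 = -9*(-16/15) = 48/5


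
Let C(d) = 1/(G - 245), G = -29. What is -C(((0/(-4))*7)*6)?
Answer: 1/274 ≈ 0.0036496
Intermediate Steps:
C(d) = -1/274 (C(d) = 1/(-29 - 245) = 1/(-274) = -1/274)
-C(((0/(-4))*7)*6) = -1*(-1/274) = 1/274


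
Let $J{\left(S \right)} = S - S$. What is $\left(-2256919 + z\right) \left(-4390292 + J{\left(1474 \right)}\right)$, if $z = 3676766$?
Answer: $-6233542925324$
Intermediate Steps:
$J{\left(S \right)} = 0$
$\left(-2256919 + z\right) \left(-4390292 + J{\left(1474 \right)}\right) = \left(-2256919 + 3676766\right) \left(-4390292 + 0\right) = 1419847 \left(-4390292\right) = -6233542925324$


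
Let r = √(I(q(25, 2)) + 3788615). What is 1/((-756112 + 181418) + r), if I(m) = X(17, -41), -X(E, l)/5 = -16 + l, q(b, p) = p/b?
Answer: -287347/165134702368 - 5*√37889/165134702368 ≈ -1.7460e-6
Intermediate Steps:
X(E, l) = 80 - 5*l (X(E, l) = -5*(-16 + l) = 80 - 5*l)
I(m) = 285 (I(m) = 80 - 5*(-41) = 80 + 205 = 285)
r = 10*√37889 (r = √(285 + 3788615) = √3788900 = 10*√37889 ≈ 1946.5)
1/((-756112 + 181418) + r) = 1/((-756112 + 181418) + 10*√37889) = 1/(-574694 + 10*√37889)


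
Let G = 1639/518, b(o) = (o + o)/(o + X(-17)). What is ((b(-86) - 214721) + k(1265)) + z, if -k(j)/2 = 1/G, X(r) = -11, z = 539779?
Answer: 51678877430/158983 ≈ 3.2506e+5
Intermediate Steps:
b(o) = 2*o/(-11 + o) (b(o) = (o + o)/(o - 11) = (2*o)/(-11 + o) = 2*o/(-11 + o))
G = 1639/518 (G = 1639*(1/518) = 1639/518 ≈ 3.1641)
k(j) = -1036/1639 (k(j) = -2/1639/518 = -2*518/1639 = -1036/1639)
((b(-86) - 214721) + k(1265)) + z = ((2*(-86)/(-11 - 86) - 214721) - 1036/1639) + 539779 = ((2*(-86)/(-97) - 214721) - 1036/1639) + 539779 = ((2*(-86)*(-1/97) - 214721) - 1036/1639) + 539779 = ((172/97 - 214721) - 1036/1639) + 539779 = (-20827765/97 - 1036/1639) + 539779 = -34136807327/158983 + 539779 = 51678877430/158983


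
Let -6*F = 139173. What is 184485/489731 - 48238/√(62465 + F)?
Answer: 184485/489731 - 48238*√157078/78539 ≈ -243.05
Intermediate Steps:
F = -46391/2 (F = -⅙*139173 = -46391/2 ≈ -23196.)
184485/489731 - 48238/√(62465 + F) = 184485/489731 - 48238/√(62465 - 46391/2) = 184485*(1/489731) - 48238*√157078/78539 = 184485/489731 - 48238*√157078/78539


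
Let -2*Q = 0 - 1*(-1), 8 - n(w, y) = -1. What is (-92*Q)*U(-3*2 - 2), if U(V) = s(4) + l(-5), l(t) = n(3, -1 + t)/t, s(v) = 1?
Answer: -184/5 ≈ -36.800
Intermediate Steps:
n(w, y) = 9 (n(w, y) = 8 - 1*(-1) = 8 + 1 = 9)
Q = -1/2 (Q = -(0 - 1*(-1))/2 = -(0 + 1)/2 = -1/2*1 = -1/2 ≈ -0.50000)
l(t) = 9/t
U(V) = -4/5 (U(V) = 1 + 9/(-5) = 1 + 9*(-1/5) = 1 - 9/5 = -4/5)
(-92*Q)*U(-3*2 - 2) = -92*(-1/2)*(-4/5) = 46*(-4/5) = -184/5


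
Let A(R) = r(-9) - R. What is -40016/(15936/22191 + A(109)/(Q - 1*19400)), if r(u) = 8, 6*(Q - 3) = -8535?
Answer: -474041360728/8564637 ≈ -55349.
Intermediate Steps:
Q = -2839/2 (Q = 3 + (⅙)*(-8535) = 3 - 2845/2 = -2839/2 ≈ -1419.5)
A(R) = 8 - R
-40016/(15936/22191 + A(109)/(Q - 1*19400)) = -40016/(15936/22191 + (8 - 1*109)/(-2839/2 - 1*19400)) = -40016/(15936*(1/22191) + (8 - 109)/(-2839/2 - 19400)) = -40016/(5312/7397 - 101/(-41639/2)) = -40016/(5312/7397 - 101*(-2/41639)) = -40016/(5312/7397 + 202/41639) = -40016/17129274/23692591 = -40016*23692591/17129274 = -474041360728/8564637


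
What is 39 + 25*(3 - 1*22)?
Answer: -436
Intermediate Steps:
39 + 25*(3 - 1*22) = 39 + 25*(3 - 22) = 39 + 25*(-19) = 39 - 475 = -436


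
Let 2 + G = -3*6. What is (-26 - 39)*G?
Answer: 1300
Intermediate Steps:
G = -20 (G = -2 - 3*6 = -2 - 18 = -20)
(-26 - 39)*G = (-26 - 39)*(-20) = -65*(-20) = 1300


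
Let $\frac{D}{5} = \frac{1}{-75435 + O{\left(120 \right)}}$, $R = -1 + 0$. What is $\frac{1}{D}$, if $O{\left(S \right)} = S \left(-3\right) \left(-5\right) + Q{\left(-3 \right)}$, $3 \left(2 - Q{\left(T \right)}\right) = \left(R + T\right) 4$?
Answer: $- \frac{220883}{15} \approx -14726.0$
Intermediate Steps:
$R = -1$
$Q{\left(T \right)} = \frac{10}{3} - \frac{4 T}{3}$ ($Q{\left(T \right)} = 2 - \frac{\left(-1 + T\right) 4}{3} = 2 - \frac{-4 + 4 T}{3} = 2 - \left(- \frac{4}{3} + \frac{4 T}{3}\right) = \frac{10}{3} - \frac{4 T}{3}$)
$O{\left(S \right)} = \frac{22}{3} + 15 S$ ($O{\left(S \right)} = S \left(-3\right) \left(-5\right) + \left(\frac{10}{3} - -4\right) = - 3 S \left(-5\right) + \left(\frac{10}{3} + 4\right) = 15 S + \frac{22}{3} = \frac{22}{3} + 15 S$)
$D = - \frac{15}{220883}$ ($D = \frac{5}{-75435 + \left(\frac{22}{3} + 15 \cdot 120\right)} = \frac{5}{-75435 + \left(\frac{22}{3} + 1800\right)} = \frac{5}{-75435 + \frac{5422}{3}} = \frac{5}{- \frac{220883}{3}} = 5 \left(- \frac{3}{220883}\right) = - \frac{15}{220883} \approx -6.7909 \cdot 10^{-5}$)
$\frac{1}{D} = \frac{1}{- \frac{15}{220883}} = - \frac{220883}{15}$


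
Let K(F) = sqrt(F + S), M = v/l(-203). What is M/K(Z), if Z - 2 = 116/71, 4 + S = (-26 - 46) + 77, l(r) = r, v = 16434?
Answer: -16434*sqrt(23359)/66787 ≈ -37.608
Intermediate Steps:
S = 1 (S = -4 + ((-26 - 46) + 77) = -4 + (-72 + 77) = -4 + 5 = 1)
M = -16434/203 (M = 16434/(-203) = 16434*(-1/203) = -16434/203 ≈ -80.956)
Z = 258/71 (Z = 2 + 116/71 = 258/71 ≈ 3.6338)
K(F) = sqrt(1 + F) (K(F) = sqrt(F + 1) = sqrt(1 + F))
M/K(Z) = -16434/(203*sqrt(1 + 258/71)) = -16434*sqrt(23359)/329/203 = -16434*sqrt(23359)/66787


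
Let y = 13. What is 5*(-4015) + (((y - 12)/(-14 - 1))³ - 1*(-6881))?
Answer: -44529751/3375 ≈ -13194.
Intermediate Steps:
5*(-4015) + (((y - 12)/(-14 - 1))³ - 1*(-6881)) = 5*(-4015) + (((13 - 12)/(-14 - 1))³ - 1*(-6881)) = -20075 + ((1/(-15))³ + 6881) = -20075 + ((1*(-1/15))³ + 6881) = -20075 + ((-1/15)³ + 6881) = -20075 + (-1/3375 + 6881) = -20075 + 23223374/3375 = -44529751/3375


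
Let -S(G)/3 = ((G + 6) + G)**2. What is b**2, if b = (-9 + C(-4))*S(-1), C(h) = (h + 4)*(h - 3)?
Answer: 186624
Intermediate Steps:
C(h) = (-3 + h)*(4 + h) (C(h) = (4 + h)*(-3 + h) = (-3 + h)*(4 + h))
S(G) = -3*(6 + 2*G)**2 (S(G) = -3*((G + 6) + G)**2 = -3*((6 + G) + G)**2 = -3*(6 + 2*G)**2)
b = 432 (b = (-9 + (-12 - 4 + (-4)**2))*(-12*(3 - 1)**2) = (-9 + (-12 - 4 + 16))*(-12*2**2) = (-9 + 0)*(-12*4) = -9*(-48) = 432)
b**2 = 432**2 = 186624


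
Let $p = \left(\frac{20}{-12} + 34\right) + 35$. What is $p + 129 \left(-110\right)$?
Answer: $- \frac{42368}{3} \approx -14123.0$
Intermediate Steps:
$p = \frac{202}{3}$ ($p = \left(20 \left(- \frac{1}{12}\right) + 34\right) + 35 = \left(- \frac{5}{3} + 34\right) + 35 = \frac{97}{3} + 35 = \frac{202}{3} \approx 67.333$)
$p + 129 \left(-110\right) = \frac{202}{3} + 129 \left(-110\right) = \frac{202}{3} - 14190 = - \frac{42368}{3}$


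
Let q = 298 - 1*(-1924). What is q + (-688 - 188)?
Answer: 1346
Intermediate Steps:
q = 2222 (q = 298 + 1924 = 2222)
q + (-688 - 188) = 2222 + (-688 - 188) = 2222 - 876 = 1346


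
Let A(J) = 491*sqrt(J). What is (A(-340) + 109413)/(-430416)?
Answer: -12157/47824 - 491*I*sqrt(85)/215208 ≈ -0.2542 - 0.021035*I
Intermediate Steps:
(A(-340) + 109413)/(-430416) = (491*sqrt(-340) + 109413)/(-430416) = (491*(2*I*sqrt(85)) + 109413)*(-1/430416) = (982*I*sqrt(85) + 109413)*(-1/430416) = (109413 + 982*I*sqrt(85))*(-1/430416) = -12157/47824 - 491*I*sqrt(85)/215208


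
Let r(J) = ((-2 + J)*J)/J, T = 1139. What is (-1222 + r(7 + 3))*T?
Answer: -1382746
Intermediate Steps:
r(J) = -2 + J (r(J) = (J*(-2 + J))/J = -2 + J)
(-1222 + r(7 + 3))*T = (-1222 + (-2 + (7 + 3)))*1139 = (-1222 + (-2 + 10))*1139 = (-1222 + 8)*1139 = -1214*1139 = -1382746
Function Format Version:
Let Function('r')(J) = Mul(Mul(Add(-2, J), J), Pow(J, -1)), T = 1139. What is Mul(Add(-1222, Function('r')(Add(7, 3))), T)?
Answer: -1382746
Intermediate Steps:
Function('r')(J) = Add(-2, J) (Function('r')(J) = Mul(Mul(J, Add(-2, J)), Pow(J, -1)) = Add(-2, J))
Mul(Add(-1222, Function('r')(Add(7, 3))), T) = Mul(Add(-1222, Add(-2, Add(7, 3))), 1139) = Mul(Add(-1222, Add(-2, 10)), 1139) = Mul(Add(-1222, 8), 1139) = Mul(-1214, 1139) = -1382746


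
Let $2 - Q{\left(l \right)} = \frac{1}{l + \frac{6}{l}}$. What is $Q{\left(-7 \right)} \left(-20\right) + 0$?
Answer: $- \frac{468}{11} \approx -42.545$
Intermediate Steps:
$Q{\left(l \right)} = 2 - \frac{1}{l + \frac{6}{l}}$
$Q{\left(-7 \right)} \left(-20\right) + 0 = \frac{12 - -7 + 2 \left(-7\right)^{2}}{6 + \left(-7\right)^{2}} \left(-20\right) + 0 = \frac{12 + 7 + 2 \cdot 49}{6 + 49} \left(-20\right) + 0 = \frac{12 + 7 + 98}{55} \left(-20\right) + 0 = \frac{1}{55} \cdot 117 \left(-20\right) + 0 = \frac{117}{55} \left(-20\right) + 0 = - \frac{468}{11} + 0 = - \frac{468}{11}$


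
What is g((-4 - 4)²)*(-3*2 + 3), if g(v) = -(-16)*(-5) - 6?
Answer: 258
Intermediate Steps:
g(v) = -86 (g(v) = -4*20 - 6 = -80 - 6 = -86)
g((-4 - 4)²)*(-3*2 + 3) = -86*(-3*2 + 3) = -86*(-6 + 3) = -86*(-3) = 258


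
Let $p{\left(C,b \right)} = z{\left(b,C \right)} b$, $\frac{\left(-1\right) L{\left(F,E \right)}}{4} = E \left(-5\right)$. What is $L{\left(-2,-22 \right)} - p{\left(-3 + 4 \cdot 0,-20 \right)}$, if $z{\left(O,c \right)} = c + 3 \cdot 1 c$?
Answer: $-680$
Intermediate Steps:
$L{\left(F,E \right)} = 20 E$ ($L{\left(F,E \right)} = - 4 E \left(-5\right) = - 4 \left(- 5 E\right) = 20 E$)
$z{\left(O,c \right)} = 4 c$ ($z{\left(O,c \right)} = c + 3 c = 4 c$)
$p{\left(C,b \right)} = 4 C b$
$L{\left(-2,-22 \right)} - p{\left(-3 + 4 \cdot 0,-20 \right)} = 20 \left(-22\right) - 4 \left(-3 + 4 \cdot 0\right) \left(-20\right) = -440 - 4 \left(-3 + 0\right) \left(-20\right) = -440 - 4 \left(-3\right) \left(-20\right) = -440 - 240 = -680$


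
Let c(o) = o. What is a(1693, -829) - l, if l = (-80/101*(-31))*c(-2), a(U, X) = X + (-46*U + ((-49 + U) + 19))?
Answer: -7776484/101 ≈ -76995.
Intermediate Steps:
a(U, X) = -30 + X - 45*U (a(U, X) = X + (-46*U + (-30 + U)) = X + (-30 - 45*U) = -30 + X - 45*U)
l = -4960/101 (l = (-80/101*(-31))*(-2) = (-80*1/101*(-31))*(-2) = -80/101*(-31)*(-2) = (2480/101)*(-2) = -4960/101 ≈ -49.109)
a(1693, -829) - l = (-30 - 829 - 45*1693) - 1*(-4960/101) = (-30 - 829 - 76185) + 4960/101 = -77044 + 4960/101 = -7776484/101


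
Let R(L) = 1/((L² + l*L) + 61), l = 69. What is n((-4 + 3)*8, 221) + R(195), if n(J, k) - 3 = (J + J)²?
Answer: 13349120/51541 ≈ 259.00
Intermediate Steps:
R(L) = 1/(61 + L² + 69*L) (R(L) = 1/((L² + 69*L) + 61) = 1/(61 + L² + 69*L))
n(J, k) = 3 + 4*J² (n(J, k) = 3 + (J + J)² = 3 + (2*J)² = 3 + 4*J²)
n((-4 + 3)*8, 221) + R(195) = (3 + 4*((-4 + 3)*8)²) + 1/(61 + 195² + 69*195) = (3 + 4*(-1*8)²) + 1/(61 + 38025 + 13455) = (3 + 4*(-8)²) + 1/51541 = (3 + 4*64) + 1/51541 = (3 + 256) + 1/51541 = 259 + 1/51541 = 13349120/51541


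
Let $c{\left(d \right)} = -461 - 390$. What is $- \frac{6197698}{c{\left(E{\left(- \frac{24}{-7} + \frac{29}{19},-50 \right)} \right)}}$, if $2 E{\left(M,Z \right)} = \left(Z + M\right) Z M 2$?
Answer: $\frac{6197698}{851} \approx 7282.8$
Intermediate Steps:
$E{\left(M,Z \right)} = M Z \left(M + Z\right)$ ($E{\left(M,Z \right)} = \frac{\left(Z + M\right) Z M 2}{2} = \frac{\left(M + Z\right) Z 2 M}{2} = \frac{Z \left(M + Z\right) 2 M}{2} = \frac{2 M Z \left(M + Z\right)}{2} = M Z \left(M + Z\right)$)
$c{\left(d \right)} = -851$
$- \frac{6197698}{c{\left(E{\left(- \frac{24}{-7} + \frac{29}{19},-50 \right)} \right)}} = - \frac{6197698}{-851} = \left(-6197698\right) \left(- \frac{1}{851}\right) = \frac{6197698}{851}$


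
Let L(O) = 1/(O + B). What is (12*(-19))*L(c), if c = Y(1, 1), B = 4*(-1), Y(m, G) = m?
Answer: 76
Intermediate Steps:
B = -4
c = 1
L(O) = 1/(-4 + O) (L(O) = 1/(O - 4) = 1/(-4 + O))
(12*(-19))*L(c) = (12*(-19))/(-4 + 1) = -228/(-3) = -228*(-1/3) = 76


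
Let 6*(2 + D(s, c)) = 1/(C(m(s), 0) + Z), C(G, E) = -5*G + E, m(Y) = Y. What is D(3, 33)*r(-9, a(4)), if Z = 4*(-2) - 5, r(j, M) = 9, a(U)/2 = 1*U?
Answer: -1011/56 ≈ -18.054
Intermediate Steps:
C(G, E) = E - 5*G
a(U) = 2*U (a(U) = 2*(1*U) = 2*U)
Z = -13 (Z = -8 - 5 = -13)
D(s, c) = -2 + 1/(6*(-13 - 5*s)) (D(s, c) = -2 + 1/(6*((0 - 5*s) - 13)) = -2 + 1/(6*(-5*s - 13)) = -2 + 1/(6*(-13 - 5*s)))
D(3, 33)*r(-9, a(4)) = ((157 + 60*3)/(6*(-13 - 5*3)))*9 = ((157 + 180)/(6*(-13 - 15)))*9 = ((⅙)*337/(-28))*9 = ((⅙)*(-1/28)*337)*9 = -337/168*9 = -1011/56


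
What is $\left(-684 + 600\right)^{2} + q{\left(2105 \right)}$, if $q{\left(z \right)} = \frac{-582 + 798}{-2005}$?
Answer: $\frac{14147064}{2005} \approx 7055.9$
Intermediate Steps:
$q{\left(z \right)} = - \frac{216}{2005}$ ($q{\left(z \right)} = 216 \left(- \frac{1}{2005}\right) = - \frac{216}{2005}$)
$\left(-684 + 600\right)^{2} + q{\left(2105 \right)} = \left(-684 + 600\right)^{2} - \frac{216}{2005} = \left(-84\right)^{2} - \frac{216}{2005} = 7056 - \frac{216}{2005} = \frac{14147064}{2005}$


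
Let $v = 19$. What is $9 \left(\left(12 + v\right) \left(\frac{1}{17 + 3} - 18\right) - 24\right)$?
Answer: $- \frac{104481}{20} \approx -5224.0$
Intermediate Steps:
$9 \left(\left(12 + v\right) \left(\frac{1}{17 + 3} - 18\right) - 24\right) = 9 \left(\left(12 + 19\right) \left(\frac{1}{17 + 3} - 18\right) - 24\right) = 9 \left(31 \left(\frac{1}{20} - 18\right) - 24\right) = 9 \left(31 \left(- \frac{359}{20}\right) - 24\right) = 9 \left(- \frac{11129}{20} - 24\right) = 9 \left(- \frac{11609}{20}\right) = - \frac{104481}{20}$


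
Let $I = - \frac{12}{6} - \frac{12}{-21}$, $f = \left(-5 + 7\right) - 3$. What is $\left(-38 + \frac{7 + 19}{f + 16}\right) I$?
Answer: $\frac{1088}{21} \approx 51.81$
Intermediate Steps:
$f = -1$ ($f = 2 - 3 = -1$)
$I = - \frac{10}{7}$ ($I = \left(-12\right) \frac{1}{6} - - \frac{4}{7} = -2 + \frac{4}{7} = - \frac{10}{7} \approx -1.4286$)
$\left(-38 + \frac{7 + 19}{f + 16}\right) I = \left(-38 + \frac{7 + 19}{-1 + 16}\right) \left(- \frac{10}{7}\right) = \left(-38 + \frac{26}{15}\right) \left(- \frac{10}{7}\right) = \left(- \frac{544}{15}\right) \left(- \frac{10}{7}\right) = \frac{1088}{21}$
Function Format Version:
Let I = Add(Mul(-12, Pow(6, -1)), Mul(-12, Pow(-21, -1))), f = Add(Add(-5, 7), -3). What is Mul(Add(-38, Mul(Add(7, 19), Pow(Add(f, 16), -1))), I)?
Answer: Rational(1088, 21) ≈ 51.810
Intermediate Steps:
f = -1 (f = Add(2, -3) = -1)
I = Rational(-10, 7) (I = Add(Mul(-12, Rational(1, 6)), Mul(-12, Rational(-1, 21))) = Add(-2, Rational(4, 7)) = Rational(-10, 7) ≈ -1.4286)
Mul(Add(-38, Mul(Add(7, 19), Pow(Add(f, 16), -1))), I) = Mul(Add(-38, Mul(Add(7, 19), Pow(Add(-1, 16), -1))), Rational(-10, 7)) = Mul(Add(-38, Mul(26, Pow(15, -1))), Rational(-10, 7)) = Mul(Add(-38, Mul(26, Rational(1, 15))), Rational(-10, 7)) = Mul(Add(-38, Rational(26, 15)), Rational(-10, 7)) = Mul(Rational(-544, 15), Rational(-10, 7)) = Rational(1088, 21)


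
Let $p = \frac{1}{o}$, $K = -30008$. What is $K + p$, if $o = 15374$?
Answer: $- \frac{461342991}{15374} \approx -30008.0$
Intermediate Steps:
$p = \frac{1}{15374} \approx 6.5045 \cdot 10^{-5}$
$K + p = -30008 + \frac{1}{15374} = - \frac{461342991}{15374}$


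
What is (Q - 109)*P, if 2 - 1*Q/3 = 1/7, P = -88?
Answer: 63712/7 ≈ 9101.7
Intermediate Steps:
Q = 39/7 (Q = 6 - 3/7 = 39/7 ≈ 5.5714)
(Q - 109)*P = (39/7 - 109)*(-88) = -724/7*(-88) = 63712/7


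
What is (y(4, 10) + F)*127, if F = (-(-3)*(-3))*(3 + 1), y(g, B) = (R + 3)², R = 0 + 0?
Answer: -3429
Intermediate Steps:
R = 0
y(g, B) = 9 (y(g, B) = (0 + 3)² = 3² = 9)
F = -36 (F = -3*3*4 = -9*4 = -36)
(y(4, 10) + F)*127 = (9 - 36)*127 = -27*127 = -3429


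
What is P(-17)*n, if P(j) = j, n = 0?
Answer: 0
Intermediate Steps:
P(-17)*n = -17*0 = 0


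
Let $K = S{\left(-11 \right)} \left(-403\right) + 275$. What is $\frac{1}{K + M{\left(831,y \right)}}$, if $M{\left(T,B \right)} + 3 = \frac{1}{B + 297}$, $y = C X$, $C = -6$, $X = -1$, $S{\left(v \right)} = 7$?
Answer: $- \frac{303}{772346} \approx -0.00039231$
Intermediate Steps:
$K = -2546$ ($K = 7 \left(-403\right) + 275 = -2821 + 275 = -2546$)
$y = 6$ ($y = \left(-6\right) \left(-1\right) = 6$)
$M{\left(T,B \right)} = -3 + \frac{1}{297 + B}$ ($M{\left(T,B \right)} = -3 + \frac{1}{B + 297} = -3 + \frac{1}{297 + B}$)
$\frac{1}{K + M{\left(831,y \right)}} = \frac{1}{-2546 + \frac{-890 - 18}{297 + 6}} = \frac{1}{-2546 + \frac{-890 - 18}{303}} = \frac{1}{-2546 + \frac{1}{303} \left(-908\right)} = \frac{1}{-2546 - \frac{908}{303}} = \frac{1}{- \frac{772346}{303}} = - \frac{303}{772346}$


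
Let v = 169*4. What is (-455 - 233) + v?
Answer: -12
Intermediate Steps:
v = 676
(-455 - 233) + v = (-455 - 233) + 676 = -688 + 676 = -12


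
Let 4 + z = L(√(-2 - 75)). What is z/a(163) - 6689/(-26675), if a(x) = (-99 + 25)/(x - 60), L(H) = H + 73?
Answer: -189084239/1973950 - 103*I*√77/74 ≈ -95.79 - 12.214*I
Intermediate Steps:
L(H) = 73 + H
z = 69 + I*√77 (z = -4 + (73 + √(-2 - 75)) = -4 + (73 + √(-77)) = -4 + (73 + I*√77) = 69 + I*√77 ≈ 69.0 + 8.775*I)
a(x) = -74/(-60 + x)
z/a(163) - 6689/(-26675) = (69 + I*√77)/((-74/(-60 + 163))) - 6689/(-26675) = (69 + I*√77)/((-74/103)) - 6689*(-1/26675) = (69 + I*√77)/((-74*1/103)) + 6689/26675 = (69 + I*√77)/(-74/103) + 6689/26675 = (69 + I*√77)*(-103/74) + 6689/26675 = (-7107/74 - 103*I*√77/74) + 6689/26675 = -189084239/1973950 - 103*I*√77/74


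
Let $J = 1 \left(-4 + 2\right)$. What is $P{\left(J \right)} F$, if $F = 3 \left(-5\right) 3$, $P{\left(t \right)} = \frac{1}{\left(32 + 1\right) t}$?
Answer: $\frac{15}{22} \approx 0.68182$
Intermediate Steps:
$J = -2$ ($J = 1 \left(-2\right) = -2$)
$P{\left(t \right)} = \frac{1}{33 t}$
$F = -45$ ($F = \left(-15\right) 3 = -45$)
$P{\left(J \right)} F = \frac{1}{33 \left(-2\right)} \left(-45\right) = \frac{1}{33} \left(- \frac{1}{2}\right) \left(-45\right) = \left(- \frac{1}{66}\right) \left(-45\right) = \frac{15}{22}$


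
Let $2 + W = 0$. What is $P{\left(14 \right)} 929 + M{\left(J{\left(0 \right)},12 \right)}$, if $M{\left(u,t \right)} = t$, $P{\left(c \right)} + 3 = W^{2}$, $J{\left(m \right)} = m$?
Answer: $941$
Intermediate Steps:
$W = -2$ ($W = -2 + 0 = -2$)
$P{\left(c \right)} = 1$ ($P{\left(c \right)} = -3 + \left(-2\right)^{2} = -3 + 4 = 1$)
$P{\left(14 \right)} 929 + M{\left(J{\left(0 \right)},12 \right)} = 1 \cdot 929 + 12 = 929 + 12 = 941$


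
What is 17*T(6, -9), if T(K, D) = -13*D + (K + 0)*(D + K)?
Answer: 1683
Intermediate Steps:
T(K, D) = -13*D + K*(D + K)
17*T(6, -9) = 17*(6**2 - 13*(-9) - 9*6) = 17*(36 + 117 - 54) = 17*99 = 1683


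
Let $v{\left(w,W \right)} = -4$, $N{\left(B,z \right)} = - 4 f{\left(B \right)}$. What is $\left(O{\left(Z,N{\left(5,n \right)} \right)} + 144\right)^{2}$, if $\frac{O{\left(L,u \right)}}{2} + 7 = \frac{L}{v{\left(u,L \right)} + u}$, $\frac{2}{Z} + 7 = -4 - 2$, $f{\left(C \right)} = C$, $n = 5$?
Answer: $\frac{102839881}{6084} \approx 16903.0$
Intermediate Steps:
$N{\left(B,z \right)} = - 4 B$
$Z = - \frac{2}{13}$ ($Z = \frac{2}{-7 - 6} = \frac{2}{-13} = 2 \left(- \frac{1}{13}\right) = - \frac{2}{13} \approx -0.15385$)
$O{\left(L,u \right)} = -14 + \frac{2 L}{-4 + u}$ ($O{\left(L,u \right)} = -14 + 2 \frac{L}{-4 + u} = -14 + \frac{2 L}{-4 + u}$)
$\left(O{\left(Z,N{\left(5,n \right)} \right)} + 144\right)^{2} = \left(\frac{2 \left(28 - \frac{2}{13} - 7 \left(\left(-4\right) 5\right)\right)}{-4 - 20} + 144\right)^{2} = \left(\frac{2 \left(28 - \frac{2}{13} - -140\right)}{-4 - 20} + 144\right)^{2} = \left(\frac{2 \left(28 - \frac{2}{13} + 140\right)}{-24} + 144\right)^{2} = \left(2 \left(- \frac{1}{24}\right) \frac{2182}{13} + 144\right)^{2} = \left(- \frac{1091}{78} + 144\right)^{2} = \left(\frac{10141}{78}\right)^{2} = \frac{102839881}{6084}$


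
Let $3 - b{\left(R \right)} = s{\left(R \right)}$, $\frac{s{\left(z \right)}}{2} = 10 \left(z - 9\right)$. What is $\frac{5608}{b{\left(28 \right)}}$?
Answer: $- \frac{5608}{377} \approx -14.875$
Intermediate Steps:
$s{\left(z \right)} = -180 + 20 z$ ($s{\left(z \right)} = 2 \cdot 10 \left(z - 9\right) = 2 \cdot 10 \left(-9 + z\right) = 2 \left(-90 + 10 z\right) = -180 + 20 z$)
$b{\left(R \right)} = 183 - 20 R$ ($b{\left(R \right)} = 3 - \left(-180 + 20 R\right) = 183 - 20 R$)
$\frac{5608}{b{\left(28 \right)}} = \frac{5608}{183 - 560} = \frac{5608}{-377} = 5608 \left(- \frac{1}{377}\right) = - \frac{5608}{377}$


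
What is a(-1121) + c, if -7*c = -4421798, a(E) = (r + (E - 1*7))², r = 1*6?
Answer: 13233986/7 ≈ 1.8906e+6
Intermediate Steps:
r = 6
a(E) = (-1 + E)² (a(E) = (6 + (E - 1*7))² = (6 + (E - 7))² = (6 + (-7 + E))² = (-1 + E)²)
c = 4421798/7 (c = -⅐*(-4421798) = 4421798/7 ≈ 6.3169e+5)
a(-1121) + c = (-1 - 1121)² + 4421798/7 = (-1122)² + 4421798/7 = 1258884 + 4421798/7 = 13233986/7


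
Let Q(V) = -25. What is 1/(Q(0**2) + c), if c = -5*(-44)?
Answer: 1/195 ≈ 0.0051282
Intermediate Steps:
c = 220
1/(Q(0**2) + c) = 1/(-25 + 220) = 1/195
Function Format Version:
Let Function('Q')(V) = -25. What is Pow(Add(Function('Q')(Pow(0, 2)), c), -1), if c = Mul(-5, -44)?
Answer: Rational(1, 195) ≈ 0.0051282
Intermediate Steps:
c = 220
Pow(Add(Function('Q')(Pow(0, 2)), c), -1) = Pow(Add(-25, 220), -1) = Pow(195, -1) = Rational(1, 195)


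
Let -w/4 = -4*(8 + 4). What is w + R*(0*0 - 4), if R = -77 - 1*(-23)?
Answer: 408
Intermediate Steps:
w = 192 (w = -(-16)*(8 + 4) = -(-16)*12 = -4*(-48) = 192)
R = -54 (R = -77 + 23 = -54)
w + R*(0*0 - 4) = 192 - 54*(0*0 - 4) = 192 - 54*(0 - 4) = 192 - 54*(-4) = 192 + 216 = 408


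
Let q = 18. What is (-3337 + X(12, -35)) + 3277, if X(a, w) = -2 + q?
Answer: -44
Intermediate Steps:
X(a, w) = 16 (X(a, w) = -2 + 18 = 16)
(-3337 + X(12, -35)) + 3277 = (-3337 + 16) + 3277 = -3321 + 3277 = -44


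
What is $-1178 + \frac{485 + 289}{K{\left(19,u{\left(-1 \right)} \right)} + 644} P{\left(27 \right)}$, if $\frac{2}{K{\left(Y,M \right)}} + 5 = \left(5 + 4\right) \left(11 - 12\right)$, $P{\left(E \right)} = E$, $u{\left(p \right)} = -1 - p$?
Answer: $- \frac{5162960}{4507} \approx -1145.5$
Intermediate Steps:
$K{\left(Y,M \right)} = - \frac{1}{7}$ ($K{\left(Y,M \right)} = \frac{2}{-5 + \left(5 + 4\right) \left(11 - 12\right)} = \frac{2}{-5 + 9 \left(-1\right)} = \frac{2}{-5 - 9} = \frac{2}{-14} = 2 \left(- \frac{1}{14}\right) = - \frac{1}{7}$)
$-1178 + \frac{485 + 289}{K{\left(19,u{\left(-1 \right)} \right)} + 644} P{\left(27 \right)} = -1178 + \frac{485 + 289}{- \frac{1}{7} + 644} \cdot 27 = -1178 + \frac{774}{\frac{4507}{7}} \cdot 27 = -1178 + 774 \cdot \frac{7}{4507} \cdot 27 = -1178 + \frac{5418}{4507} \cdot 27 = -1178 + \frac{146286}{4507} = - \frac{5162960}{4507}$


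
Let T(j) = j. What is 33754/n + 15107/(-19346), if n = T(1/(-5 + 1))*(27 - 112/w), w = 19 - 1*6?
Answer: -33959864541/4623694 ≈ -7344.8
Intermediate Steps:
w = 13 (w = 19 - 6 = 13)
n = -239/52 (n = (27 - 112/13)/(-5 + 1) = (27 - 112*1/13)/(-4) = -(27 - 112/13)/4 = -¼*239/13 = -239/52 ≈ -4.5962)
33754/n + 15107/(-19346) = 33754/(-239/52) + 15107/(-19346) = 33754*(-52/239) + 15107*(-1/19346) = -1755208/239 - 15107/19346 = -33959864541/4623694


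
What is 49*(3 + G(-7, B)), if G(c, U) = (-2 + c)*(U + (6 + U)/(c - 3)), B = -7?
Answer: 31899/10 ≈ 3189.9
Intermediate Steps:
G(c, U) = (-2 + c)*(U + (6 + U)/(-3 + c))
49*(3 + G(-7, B)) = 49*(3 + (-12 + 4*(-7) + 6*(-7) - 7*(-7)**2 - 4*(-7)*(-7))/(-3 - 7)) = 49*(3 + (-12 - 28 - 42 - 7*49 - 196)/(-10)) = 49*(3 - (-12 - 28 - 42 - 343 - 196)/10) = 49*(3 - 1/10*(-621)) = 49*(3 + 621/10) = 49*(651/10) = 31899/10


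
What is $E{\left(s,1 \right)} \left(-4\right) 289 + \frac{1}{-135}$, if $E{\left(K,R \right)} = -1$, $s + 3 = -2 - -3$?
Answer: $\frac{156059}{135} \approx 1156.0$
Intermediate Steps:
$s = -2$ ($s = -3 - -1 = -3 + \left(-2 + 3\right) = -3 + 1 = -2$)
$E{\left(s,1 \right)} \left(-4\right) 289 + \frac{1}{-135} = \left(-1\right) \left(-4\right) 289 + \frac{1}{-135} = 4 \cdot 289 - \frac{1}{135} = 1156 - \frac{1}{135} = \frac{156059}{135}$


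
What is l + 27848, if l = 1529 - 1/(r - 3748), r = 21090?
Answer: 509455933/17342 ≈ 29377.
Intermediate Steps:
l = 26515917/17342 (l = 1529 - 1/(21090 - 3748) = 1529 - 1/17342 = 26515917/17342 ≈ 1529.0)
l + 27848 = 26515917/17342 + 27848 = 509455933/17342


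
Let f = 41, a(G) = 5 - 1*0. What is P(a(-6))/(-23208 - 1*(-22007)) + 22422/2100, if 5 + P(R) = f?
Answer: 4475537/420350 ≈ 10.647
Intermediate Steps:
a(G) = 5 (a(G) = 5 + 0 = 5)
P(R) = 36 (P(R) = -5 + 41 = 36)
P(a(-6))/(-23208 - 1*(-22007)) + 22422/2100 = 36/(-23208 - 1*(-22007)) + 22422/2100 = 36/(-23208 + 22007) + 22422*(1/2100) = 36/(-1201) + 3737/350 = 36*(-1/1201) + 3737/350 = -36/1201 + 3737/350 = 4475537/420350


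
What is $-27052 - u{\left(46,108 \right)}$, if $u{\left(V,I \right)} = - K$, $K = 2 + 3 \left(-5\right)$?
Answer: $-27065$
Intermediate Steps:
$K = -13$ ($K = 2 - 15 = -13$)
$u{\left(V,I \right)} = 13$ ($u{\left(V,I \right)} = \left(-1\right) \left(-13\right) = 13$)
$-27052 - u{\left(46,108 \right)} = -27052 - 13 = -27065$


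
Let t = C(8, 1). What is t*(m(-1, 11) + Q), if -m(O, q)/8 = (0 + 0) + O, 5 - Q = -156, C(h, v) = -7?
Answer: -1183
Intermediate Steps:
t = -7
Q = 161 (Q = 5 - 1*(-156) = 5 + 156 = 161)
m(O, q) = -8*O (m(O, q) = -8*((0 + 0) + O) = -8*(0 + O) = -8*O)
t*(m(-1, 11) + Q) = -7*(-8*(-1) + 161) = -7*(8 + 161) = -7*169 = -1183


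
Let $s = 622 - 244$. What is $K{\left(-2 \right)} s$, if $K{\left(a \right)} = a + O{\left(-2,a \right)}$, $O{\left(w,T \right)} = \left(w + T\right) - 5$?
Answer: $-4158$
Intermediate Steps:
$s = 378$
$O{\left(w,T \right)} = -5 + T + w$ ($O{\left(w,T \right)} = \left(T + w\right) - 5 = -5 + T + w$)
$K{\left(a \right)} = -7 + 2 a$ ($K{\left(a \right)} = a - \left(7 - a\right) = a + \left(-7 + a\right) = -7 + 2 a$)
$K{\left(-2 \right)} s = \left(-7 + 2 \left(-2\right)\right) 378 = \left(-7 - 4\right) 378 = \left(-11\right) 378 = -4158$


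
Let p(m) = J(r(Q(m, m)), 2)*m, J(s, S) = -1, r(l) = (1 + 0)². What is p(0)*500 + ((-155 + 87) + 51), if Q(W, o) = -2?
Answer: -17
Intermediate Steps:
r(l) = 1 (r(l) = 1² = 1)
p(m) = -m
p(0)*500 + ((-155 + 87) + 51) = -1*0*500 + ((-155 + 87) + 51) = 0*500 + (-68 + 51) = 0 - 17 = -17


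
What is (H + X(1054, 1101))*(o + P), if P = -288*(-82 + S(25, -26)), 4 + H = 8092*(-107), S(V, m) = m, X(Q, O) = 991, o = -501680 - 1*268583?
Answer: 639266835263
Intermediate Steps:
o = -770263 (o = -501680 - 268583 = -770263)
H = -865848 (H = -4 + 8092*(-107) = -4 - 865844 = -865848)
P = 31104 (P = -288*(-82 - 26) = -288*(-108) = 31104)
(H + X(1054, 1101))*(o + P) = (-865848 + 991)*(-770263 + 31104) = -864857*(-739159) = 639266835263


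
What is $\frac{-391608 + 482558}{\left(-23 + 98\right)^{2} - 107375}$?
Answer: $- \frac{1819}{2035} \approx -0.89386$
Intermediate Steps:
$\frac{-391608 + 482558}{\left(-23 + 98\right)^{2} - 107375} = \frac{90950}{75^{2} - 107375} = \frac{90950}{5625 - 107375} = \frac{90950}{-101750} = 90950 \left(- \frac{1}{101750}\right) = - \frac{1819}{2035}$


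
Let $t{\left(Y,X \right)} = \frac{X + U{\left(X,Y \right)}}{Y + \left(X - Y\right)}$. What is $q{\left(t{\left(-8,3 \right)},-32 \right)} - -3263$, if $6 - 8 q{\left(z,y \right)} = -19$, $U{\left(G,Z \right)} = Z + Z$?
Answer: $\frac{26129}{8} \approx 3266.1$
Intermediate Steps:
$U{\left(G,Z \right)} = 2 Z$
$t{\left(Y,X \right)} = \frac{X + 2 Y}{X}$ ($t{\left(Y,X \right)} = \frac{X + 2 Y}{Y + \left(X - Y\right)} = \frac{X + 2 Y}{X}$)
$q{\left(z,y \right)} = \frac{25}{8}$ ($q{\left(z,y \right)} = \frac{3}{4} - - \frac{19}{8} = \frac{3}{4} + \frac{19}{8} = \frac{25}{8}$)
$q{\left(t{\left(-8,3 \right)},-32 \right)} - -3263 = \frac{25}{8} - -3263 = \frac{25}{8} + 3263 = \frac{26129}{8}$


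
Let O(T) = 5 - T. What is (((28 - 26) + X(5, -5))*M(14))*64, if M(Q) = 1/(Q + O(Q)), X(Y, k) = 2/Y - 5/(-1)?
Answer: 2368/25 ≈ 94.720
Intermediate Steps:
X(Y, k) = 5 + 2/Y (X(Y, k) = 2/Y - 5*(-1) = 2/Y + 5 = 5 + 2/Y)
M(Q) = 1/5 (M(Q) = 1/(Q + (5 - Q)) = 1/5)
(((28 - 26) + X(5, -5))*M(14))*64 = (((28 - 26) + (5 + 2/5))*(1/5))*64 = ((2 + (5 + 2*(1/5)))*(1/5))*64 = ((2 + (5 + 2/5))*(1/5))*64 = ((2 + 27/5)*(1/5))*64 = ((37/5)*(1/5))*64 = (37/25)*64 = 2368/25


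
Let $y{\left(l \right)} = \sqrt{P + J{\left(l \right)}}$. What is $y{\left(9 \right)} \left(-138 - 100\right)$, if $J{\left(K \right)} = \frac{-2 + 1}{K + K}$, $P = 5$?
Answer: $- \frac{119 \sqrt{178}}{3} \approx -529.22$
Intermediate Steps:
$J{\left(K \right)} = - \frac{1}{2 K}$
$y{\left(l \right)} = \sqrt{5 - \frac{1}{2 l}}$
$y{\left(9 \right)} \left(-138 - 100\right) = \frac{\sqrt{20 - \frac{2}{9}}}{2} \left(-138 - 100\right) = \frac{\sqrt{20 - \frac{2}{9}}}{2} \left(-238\right) = \frac{\sqrt{\frac{178}{9}}}{2} \left(-238\right) = \frac{\frac{1}{3} \sqrt{178}}{2} \left(-238\right) = \frac{\sqrt{178}}{6} \left(-238\right) = - \frac{119 \sqrt{178}}{3}$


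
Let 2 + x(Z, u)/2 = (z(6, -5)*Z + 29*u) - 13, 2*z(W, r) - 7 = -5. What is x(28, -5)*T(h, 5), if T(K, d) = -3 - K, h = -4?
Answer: -264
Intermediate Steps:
z(W, r) = 1 (z(W, r) = 7/2 + (½)*(-5) = 7/2 - 5/2 = 1)
x(Z, u) = -30 + 2*Z + 58*u (x(Z, u) = -4 + 2*((1*Z + 29*u) - 13) = -4 + 2*((Z + 29*u) - 13) = -4 + 2*(-13 + Z + 29*u) = -4 + (-26 + 2*Z + 58*u) = -30 + 2*Z + 58*u)
x(28, -5)*T(h, 5) = (-30 + 2*28 + 58*(-5))*(-3 - 1*(-4)) = (-30 + 56 - 290)*(-3 + 4) = -264*1 = -264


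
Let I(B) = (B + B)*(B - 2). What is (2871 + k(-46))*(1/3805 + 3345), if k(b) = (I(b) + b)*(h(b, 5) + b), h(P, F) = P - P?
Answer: -2521986179174/3805 ≈ -6.6281e+8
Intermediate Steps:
I(B) = 2*B*(-2 + B) (I(B) = (2*B)*(-2 + B) = 2*B*(-2 + B))
h(P, F) = 0
k(b) = b*(b + 2*b*(-2 + b)) (k(b) = (2*b*(-2 + b) + b)*(0 + b) = (b + 2*b*(-2 + b))*b = b*(b + 2*b*(-2 + b)))
(2871 + k(-46))*(1/3805 + 3345) = (2871 + (-46)²*(-3 + 2*(-46)))*(1/3805 + 3345) = (2871 + 2116*(-3 - 92))*(1/3805 + 3345) = (2871 + 2116*(-95))*(12727726/3805) = (2871 - 201020)*(12727726/3805) = -198149*12727726/3805 = -2521986179174/3805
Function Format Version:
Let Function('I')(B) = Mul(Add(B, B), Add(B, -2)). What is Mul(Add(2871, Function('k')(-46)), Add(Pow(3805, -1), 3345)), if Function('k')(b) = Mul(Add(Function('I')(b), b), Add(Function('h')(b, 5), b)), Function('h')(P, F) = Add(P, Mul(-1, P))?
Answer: Rational(-2521986179174, 3805) ≈ -6.6281e+8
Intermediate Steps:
Function('I')(B) = Mul(2, B, Add(-2, B)) (Function('I')(B) = Mul(Mul(2, B), Add(-2, B)) = Mul(2, B, Add(-2, B)))
Function('h')(P, F) = 0
Function('k')(b) = Mul(b, Add(b, Mul(2, b, Add(-2, b)))) (Function('k')(b) = Mul(Add(Mul(2, b, Add(-2, b)), b), Add(0, b)) = Mul(Add(b, Mul(2, b, Add(-2, b))), b) = Mul(b, Add(b, Mul(2, b, Add(-2, b)))))
Mul(Add(2871, Function('k')(-46)), Add(Pow(3805, -1), 3345)) = Mul(Add(2871, Mul(Pow(-46, 2), Add(-3, Mul(2, -46)))), Add(Pow(3805, -1), 3345)) = Mul(Add(2871, Mul(2116, Add(-3, -92))), Add(Rational(1, 3805), 3345)) = Mul(Add(2871, Mul(2116, -95)), Rational(12727726, 3805)) = Mul(Add(2871, -201020), Rational(12727726, 3805)) = Mul(-198149, Rational(12727726, 3805)) = Rational(-2521986179174, 3805)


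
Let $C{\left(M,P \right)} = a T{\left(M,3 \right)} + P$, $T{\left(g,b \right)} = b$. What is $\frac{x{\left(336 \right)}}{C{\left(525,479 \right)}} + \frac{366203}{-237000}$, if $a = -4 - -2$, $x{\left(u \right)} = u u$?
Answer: $\frac{26583137981}{112101000} \approx 237.14$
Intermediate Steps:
$x{\left(u \right)} = u^{2}$
$a = -2$ ($a = -4 + 2 = -2$)
$C{\left(M,P \right)} = -6 + P$ ($C{\left(M,P \right)} = \left(-2\right) 3 + P = -6 + P$)
$\frac{x{\left(336 \right)}}{C{\left(525,479 \right)}} + \frac{366203}{-237000} = \frac{336^{2}}{-6 + 479} + \frac{366203}{-237000} = \frac{112896}{473} + 366203 \left(- \frac{1}{237000}\right) = 112896 \cdot \frac{1}{473} - \frac{366203}{237000} = \frac{112896}{473} - \frac{366203}{237000} = \frac{26583137981}{112101000}$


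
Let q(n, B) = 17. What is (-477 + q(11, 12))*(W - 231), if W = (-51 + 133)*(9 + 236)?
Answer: -9135140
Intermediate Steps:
W = 20090 (W = 82*245 = 20090)
(-477 + q(11, 12))*(W - 231) = (-477 + 17)*(20090 - 231) = -460*19859 = -9135140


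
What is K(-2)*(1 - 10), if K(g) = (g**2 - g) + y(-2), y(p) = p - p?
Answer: -54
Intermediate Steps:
y(p) = 0
K(g) = g**2 - g (K(g) = (g**2 - g) + 0 = g**2 - g)
K(-2)*(1 - 10) = (-2*(-1 - 2))*(1 - 10) = -2*(-3)*(-9) = 6*(-9) = -54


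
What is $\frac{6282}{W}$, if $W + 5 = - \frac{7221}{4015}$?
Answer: $- \frac{12611115}{13648} \approx -924.03$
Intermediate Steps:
$W = - \frac{27296}{4015}$ ($W = -5 - \frac{7221}{4015} = - \frac{27296}{4015} \approx -6.7985$)
$\frac{6282}{W} = \frac{6282}{- \frac{27296}{4015}} = 6282 \left(- \frac{4015}{27296}\right) = - \frac{12611115}{13648}$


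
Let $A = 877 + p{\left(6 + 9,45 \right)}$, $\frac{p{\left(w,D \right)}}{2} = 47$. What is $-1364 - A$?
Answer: $-2335$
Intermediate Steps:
$p{\left(w,D \right)} = 94$ ($p{\left(w,D \right)} = 2 \cdot 47 = 94$)
$A = 971$ ($A = 877 + 94 = 971$)
$-1364 - A = -1364 - 971 = -2335$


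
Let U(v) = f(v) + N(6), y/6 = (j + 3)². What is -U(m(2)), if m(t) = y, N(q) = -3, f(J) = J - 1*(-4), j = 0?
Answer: -55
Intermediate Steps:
f(J) = 4 + J (f(J) = J + 4 = 4 + J)
y = 54 (y = 6*(0 + 3)² = 6*3² = 6*9 = 54)
m(t) = 54
U(v) = 1 + v (U(v) = (4 + v) - 3 = 1 + v)
-U(m(2)) = -(1 + 54) = -1*55 = -55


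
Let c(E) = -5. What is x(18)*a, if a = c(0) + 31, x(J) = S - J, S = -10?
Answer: -728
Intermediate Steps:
x(J) = -10 - J
a = 26 (a = -5 + 31 = 26)
x(18)*a = (-10 - 1*18)*26 = (-10 - 18)*26 = -28*26 = -728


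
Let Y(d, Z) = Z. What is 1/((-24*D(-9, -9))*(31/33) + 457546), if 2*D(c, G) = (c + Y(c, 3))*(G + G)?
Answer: 11/5019614 ≈ 2.1914e-6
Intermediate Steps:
D(c, G) = G*(3 + c) (D(c, G) = ((c + 3)*(G + G))/2 = ((3 + c)*(2*G))/2 = (2*G*(3 + c))/2 = G*(3 + c))
1/((-24*D(-9, -9))*(31/33) + 457546) = 1/((-(-216)*(3 - 9))*(31/33) + 457546) = 1/((-(-216)*(-6))*(31*(1/33)) + 457546) = 1/(-24*54*(31/33) + 457546) = 1/(-1296*31/33 + 457546) = 1/(-13392/11 + 457546) = 1/(5019614/11) = 11/5019614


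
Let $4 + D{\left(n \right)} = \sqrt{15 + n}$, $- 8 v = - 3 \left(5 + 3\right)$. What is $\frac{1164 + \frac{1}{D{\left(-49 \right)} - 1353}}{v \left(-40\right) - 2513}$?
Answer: $- \frac{2143484855}{4848624739} + \frac{i \sqrt{34}}{4848624739} \approx -0.44208 + 1.2026 \cdot 10^{-9} i$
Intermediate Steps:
$v = 3$ ($v = - \frac{\left(-3\right) \left(5 + 3\right)}{8} = - \frac{\left(-3\right) 8}{8} = \left(- \frac{1}{8}\right) \left(-24\right) = 3$)
$D{\left(n \right)} = -4 + \sqrt{15 + n}$
$\frac{1164 + \frac{1}{D{\left(-49 \right)} - 1353}}{v \left(-40\right) - 2513} = \frac{1164 + \frac{1}{\left(-4 + \sqrt{15 - 49}\right) - 1353}}{3 \left(-40\right) - 2513} = \frac{1164 + \frac{1}{\left(-4 + \sqrt{-34}\right) - 1353}}{-120 - 2513} = \frac{1164 + \frac{1}{\left(-4 + i \sqrt{34}\right) - 1353}}{-2633} = \left(1164 + \frac{1}{-1357 + i \sqrt{34}}\right) \left(- \frac{1}{2633}\right) = - \frac{1164}{2633} - \frac{1}{2633 \left(-1357 + i \sqrt{34}\right)}$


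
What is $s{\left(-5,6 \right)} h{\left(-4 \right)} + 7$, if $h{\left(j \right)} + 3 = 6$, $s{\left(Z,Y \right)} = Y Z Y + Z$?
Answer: $-548$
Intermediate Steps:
$s{\left(Z,Y \right)} = Z + Z Y^{2}$ ($s{\left(Z,Y \right)} = Z Y^{2} + Z = Z + Z Y^{2}$)
$h{\left(j \right)} = 3$ ($h{\left(j \right)} = -3 + 6 = 3$)
$s{\left(-5,6 \right)} h{\left(-4 \right)} + 7 = - 5 \left(1 + 6^{2}\right) 3 + 7 = - 5 \left(1 + 36\right) 3 + 7 = \left(-5\right) 37 \cdot 3 + 7 = \left(-185\right) 3 + 7 = -555 + 7 = -548$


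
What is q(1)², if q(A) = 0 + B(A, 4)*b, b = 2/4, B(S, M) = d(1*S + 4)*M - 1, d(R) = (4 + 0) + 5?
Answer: 1225/4 ≈ 306.25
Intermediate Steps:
d(R) = 9 (d(R) = 4 + 5 = 9)
B(S, M) = -1 + 9*M (B(S, M) = 9*M - 1 = -1 + 9*M)
b = ½ (b = 2*(¼) = ½ ≈ 0.50000)
q(A) = 35/2 (q(A) = 0 + (-1 + 9*4)*(½) = 0 + (-1 + 36)*(½) = 0 + 35*(½) = 0 + 35/2 = 35/2)
q(1)² = (35/2)² = 1225/4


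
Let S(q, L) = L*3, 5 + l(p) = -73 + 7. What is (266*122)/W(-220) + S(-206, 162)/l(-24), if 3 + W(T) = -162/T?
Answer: -253571134/17679 ≈ -14343.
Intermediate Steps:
l(p) = -71 (l(p) = -5 + (-73 + 7) = -5 - 66 = -71)
S(q, L) = 3*L
W(T) = -3 - 162/T
(266*122)/W(-220) + S(-206, 162)/l(-24) = (266*122)/(-3 - 162/(-220)) + (3*162)/(-71) = 32452/(-3 - 162*(-1/220)) + 486*(-1/71) = 32452/(-3 + 81/110) - 486/71 = 32452/(-249/110) - 486/71 = 32452*(-110/249) - 486/71 = -3569720/249 - 486/71 = -253571134/17679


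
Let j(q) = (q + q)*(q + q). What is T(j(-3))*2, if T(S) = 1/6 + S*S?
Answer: 7777/3 ≈ 2592.3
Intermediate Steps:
j(q) = 4*q² (j(q) = (2*q)*(2*q) = 4*q²)
T(S) = ⅙ + S²
T(j(-3))*2 = (⅙ + (4*(-3)²)²)*2 = (⅙ + (4*9)²)*2 = (⅙ + 36²)*2 = (⅙ + 1296)*2 = (7777/6)*2 = 7777/3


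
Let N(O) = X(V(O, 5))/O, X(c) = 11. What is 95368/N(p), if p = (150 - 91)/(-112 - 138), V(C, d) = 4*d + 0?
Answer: -2813356/1375 ≈ -2046.1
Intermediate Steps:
V(C, d) = 4*d
p = -59/250 (p = 59/(-250) = 59*(-1/250) = -59/250 ≈ -0.23600)
N(O) = 11/O
95368/N(p) = 95368/((11/(-59/250))) = 95368/((11*(-250/59))) = 95368/(-2750/59) = 95368*(-59/2750) = -2813356/1375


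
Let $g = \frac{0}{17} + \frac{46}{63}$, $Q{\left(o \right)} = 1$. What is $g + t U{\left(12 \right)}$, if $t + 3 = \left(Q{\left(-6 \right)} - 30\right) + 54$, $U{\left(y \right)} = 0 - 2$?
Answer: $- \frac{2726}{63} \approx -43.27$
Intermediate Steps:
$g = \frac{46}{63}$ ($g = 0 \cdot \frac{1}{17} + 46 \cdot \frac{1}{63} = 0 + \frac{46}{63} = \frac{46}{63} \approx 0.73016$)
$U{\left(y \right)} = -2$ ($U{\left(y \right)} = 0 - 2 = -2$)
$t = 22$ ($t = -3 + \left(\left(1 - 30\right) + 54\right) = -3 + \left(-29 + 54\right) = -3 + 25 = 22$)
$g + t U{\left(12 \right)} = \frac{46}{63} + 22 \left(-2\right) = \frac{46}{63} - 44 = - \frac{2726}{63}$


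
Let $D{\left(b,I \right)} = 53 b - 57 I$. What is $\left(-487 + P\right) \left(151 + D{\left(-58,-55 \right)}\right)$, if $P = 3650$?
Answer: $670556$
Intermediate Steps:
$D{\left(b,I \right)} = - 57 I + 53 b$
$\left(-487 + P\right) \left(151 + D{\left(-58,-55 \right)}\right) = \left(-487 + 3650\right) \left(151 + \left(\left(-57\right) \left(-55\right) + 53 \left(-58\right)\right)\right) = 3163 \left(151 + \left(3135 - 3074\right)\right) = 3163 \left(151 + 61\right) = 3163 \cdot 212 = 670556$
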